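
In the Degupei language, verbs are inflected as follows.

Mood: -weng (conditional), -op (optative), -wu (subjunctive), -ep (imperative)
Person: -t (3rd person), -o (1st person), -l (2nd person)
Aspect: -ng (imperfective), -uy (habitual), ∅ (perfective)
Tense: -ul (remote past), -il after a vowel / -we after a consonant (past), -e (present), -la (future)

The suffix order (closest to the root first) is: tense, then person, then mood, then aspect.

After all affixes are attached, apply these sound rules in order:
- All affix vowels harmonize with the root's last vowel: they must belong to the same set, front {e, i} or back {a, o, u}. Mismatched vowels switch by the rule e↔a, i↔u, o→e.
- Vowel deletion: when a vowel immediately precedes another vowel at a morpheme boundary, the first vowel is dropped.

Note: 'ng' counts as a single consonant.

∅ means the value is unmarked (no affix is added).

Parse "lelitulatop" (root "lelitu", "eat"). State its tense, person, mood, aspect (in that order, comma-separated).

future, 3rd person, optative, perfective

Segment: lelitu-la-t-op.
tense: -la → future.
person: -t → 3rd person.
mood: -op → optative.
aspect: ∅ → perfective.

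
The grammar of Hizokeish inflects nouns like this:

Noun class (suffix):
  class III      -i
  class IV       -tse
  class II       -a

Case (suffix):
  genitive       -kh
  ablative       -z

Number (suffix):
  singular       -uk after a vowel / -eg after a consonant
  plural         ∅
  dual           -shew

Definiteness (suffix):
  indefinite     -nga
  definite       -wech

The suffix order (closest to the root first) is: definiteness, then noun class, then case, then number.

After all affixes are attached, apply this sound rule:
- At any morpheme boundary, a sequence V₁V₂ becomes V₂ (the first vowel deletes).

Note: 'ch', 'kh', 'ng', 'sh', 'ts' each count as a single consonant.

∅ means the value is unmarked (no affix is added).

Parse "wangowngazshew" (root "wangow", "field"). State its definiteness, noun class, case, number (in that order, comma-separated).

Segment: wangow-nga-a-z-shew.
definiteness: -nga → indefinite.
noun class: -a → class II.
case: -z → ablative.
number: -shew → dual.

indefinite, class II, ablative, dual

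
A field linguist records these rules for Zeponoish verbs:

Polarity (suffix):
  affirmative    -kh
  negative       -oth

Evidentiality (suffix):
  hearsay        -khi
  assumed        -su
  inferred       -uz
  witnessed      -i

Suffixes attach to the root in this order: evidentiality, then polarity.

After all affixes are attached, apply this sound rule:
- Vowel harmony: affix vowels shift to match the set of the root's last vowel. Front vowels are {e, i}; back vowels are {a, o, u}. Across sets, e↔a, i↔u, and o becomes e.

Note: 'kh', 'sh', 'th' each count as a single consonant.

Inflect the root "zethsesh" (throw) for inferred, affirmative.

zethseshizkh

Attach evidentiality inferred -uz → zethseshuz.
Attach polarity affirmative -kh → zethseshuzkh.
Apply vowel harmony: zethseshuzkh → zethseshizkh.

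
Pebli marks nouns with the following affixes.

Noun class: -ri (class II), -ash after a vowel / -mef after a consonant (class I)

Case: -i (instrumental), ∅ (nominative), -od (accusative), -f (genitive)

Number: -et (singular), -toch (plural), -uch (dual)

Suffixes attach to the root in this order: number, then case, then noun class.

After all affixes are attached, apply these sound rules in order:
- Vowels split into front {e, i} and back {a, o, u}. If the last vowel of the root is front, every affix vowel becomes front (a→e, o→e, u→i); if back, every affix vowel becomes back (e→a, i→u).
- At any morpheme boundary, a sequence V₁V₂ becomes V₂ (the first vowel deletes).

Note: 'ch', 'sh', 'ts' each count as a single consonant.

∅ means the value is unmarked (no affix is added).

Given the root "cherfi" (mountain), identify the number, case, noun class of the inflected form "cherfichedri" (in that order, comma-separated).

Segment: cherfi-uch-od-ri.
number: -uch → dual.
case: -od → accusative.
noun class: -ri → class II.

dual, accusative, class II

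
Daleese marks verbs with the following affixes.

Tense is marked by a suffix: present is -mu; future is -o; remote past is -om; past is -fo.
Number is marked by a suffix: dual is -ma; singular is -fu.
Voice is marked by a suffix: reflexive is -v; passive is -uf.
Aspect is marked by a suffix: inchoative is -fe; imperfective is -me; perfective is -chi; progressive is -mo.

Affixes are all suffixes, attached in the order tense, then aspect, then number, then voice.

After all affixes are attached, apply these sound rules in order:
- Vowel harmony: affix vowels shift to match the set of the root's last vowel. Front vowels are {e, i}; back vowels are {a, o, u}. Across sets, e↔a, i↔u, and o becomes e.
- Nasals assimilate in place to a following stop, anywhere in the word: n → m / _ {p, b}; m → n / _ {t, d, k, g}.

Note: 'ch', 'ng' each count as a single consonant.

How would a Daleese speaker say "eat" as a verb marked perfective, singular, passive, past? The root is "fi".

Attach tense past -fo → fifo.
Attach aspect perfective -chi → fifochi.
Attach number singular -fu → fifochifu.
Attach voice passive -uf → fifochifuuf.
Apply vowel harmony: fifochifuuf → fifechifiif.
Nasal assimilation: no change.

fifechifiif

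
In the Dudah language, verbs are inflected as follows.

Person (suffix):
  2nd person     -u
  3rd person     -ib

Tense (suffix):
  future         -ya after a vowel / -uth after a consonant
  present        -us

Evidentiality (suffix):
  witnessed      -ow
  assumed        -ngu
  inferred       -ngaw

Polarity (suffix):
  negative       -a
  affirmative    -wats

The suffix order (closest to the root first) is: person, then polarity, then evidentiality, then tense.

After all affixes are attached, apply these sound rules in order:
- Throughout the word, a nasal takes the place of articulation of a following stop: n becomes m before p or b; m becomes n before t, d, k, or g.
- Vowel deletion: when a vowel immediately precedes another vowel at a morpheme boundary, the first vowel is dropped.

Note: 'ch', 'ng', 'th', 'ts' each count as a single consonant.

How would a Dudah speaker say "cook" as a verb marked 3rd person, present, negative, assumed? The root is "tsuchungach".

Attach person 3rd person -ib → tsuchungachib.
Attach polarity negative -a → tsuchungachiba.
Attach evidentiality assumed -ngu → tsuchungachibangu.
Attach tense present -us → tsuchungachibanguus.
Nasal assimilation: no change.
Apply vowel deletion: tsuchungachibanguus → tsuchungachibangus.

tsuchungachibangus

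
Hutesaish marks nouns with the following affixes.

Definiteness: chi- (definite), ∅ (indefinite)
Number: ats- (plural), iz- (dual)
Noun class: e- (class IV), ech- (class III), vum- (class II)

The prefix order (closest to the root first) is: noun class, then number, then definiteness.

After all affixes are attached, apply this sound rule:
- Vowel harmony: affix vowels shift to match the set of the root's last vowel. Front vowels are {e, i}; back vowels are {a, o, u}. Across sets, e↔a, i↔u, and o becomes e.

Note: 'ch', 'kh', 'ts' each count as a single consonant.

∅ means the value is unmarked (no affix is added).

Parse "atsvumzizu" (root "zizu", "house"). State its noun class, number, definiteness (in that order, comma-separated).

Segment: ats-vum-zizu.
noun class: vum- → class II.
number: ats- → plural.
definiteness: ∅ → indefinite.

class II, plural, indefinite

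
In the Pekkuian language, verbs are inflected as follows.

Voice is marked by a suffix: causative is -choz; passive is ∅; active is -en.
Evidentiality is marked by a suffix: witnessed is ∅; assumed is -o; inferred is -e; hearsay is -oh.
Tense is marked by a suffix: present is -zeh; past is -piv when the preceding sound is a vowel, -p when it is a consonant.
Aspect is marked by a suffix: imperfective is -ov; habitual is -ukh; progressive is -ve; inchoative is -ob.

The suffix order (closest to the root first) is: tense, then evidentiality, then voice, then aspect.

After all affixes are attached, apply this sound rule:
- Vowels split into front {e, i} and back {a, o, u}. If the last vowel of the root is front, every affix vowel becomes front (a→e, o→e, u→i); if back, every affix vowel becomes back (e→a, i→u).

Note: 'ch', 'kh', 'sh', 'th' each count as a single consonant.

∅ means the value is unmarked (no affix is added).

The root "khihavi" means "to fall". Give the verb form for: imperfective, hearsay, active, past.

Attach tense past -piv (after vowel 'i') → khihavipiv.
Attach evidentiality hearsay -oh → khihavipivoh.
Attach voice active -en → khihavipivohen.
Attach aspect imperfective -ov → khihavipivohenov.
Apply vowel harmony: khihavipivohenov → khihavipivehenev.

khihavipivehenev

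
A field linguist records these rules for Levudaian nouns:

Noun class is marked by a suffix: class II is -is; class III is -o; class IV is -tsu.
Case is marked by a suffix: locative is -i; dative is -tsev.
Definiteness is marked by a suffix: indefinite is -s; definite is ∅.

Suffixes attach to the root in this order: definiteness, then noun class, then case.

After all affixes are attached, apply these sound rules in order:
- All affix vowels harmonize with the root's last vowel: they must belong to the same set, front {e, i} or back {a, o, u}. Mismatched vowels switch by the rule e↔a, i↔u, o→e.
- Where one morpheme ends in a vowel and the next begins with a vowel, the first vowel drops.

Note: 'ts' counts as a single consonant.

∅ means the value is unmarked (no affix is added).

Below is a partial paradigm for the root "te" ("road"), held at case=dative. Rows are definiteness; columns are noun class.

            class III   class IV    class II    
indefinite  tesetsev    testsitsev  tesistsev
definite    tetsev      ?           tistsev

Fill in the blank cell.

definiteness = definite: zero marking, form stays te.
Attach noun class class IV -tsu → tetsu.
Attach case dative -tsev → tetsutsev.
Apply vowel harmony: tetsutsev → tetsitsev.
Vowel deletion: no change.

tetsitsev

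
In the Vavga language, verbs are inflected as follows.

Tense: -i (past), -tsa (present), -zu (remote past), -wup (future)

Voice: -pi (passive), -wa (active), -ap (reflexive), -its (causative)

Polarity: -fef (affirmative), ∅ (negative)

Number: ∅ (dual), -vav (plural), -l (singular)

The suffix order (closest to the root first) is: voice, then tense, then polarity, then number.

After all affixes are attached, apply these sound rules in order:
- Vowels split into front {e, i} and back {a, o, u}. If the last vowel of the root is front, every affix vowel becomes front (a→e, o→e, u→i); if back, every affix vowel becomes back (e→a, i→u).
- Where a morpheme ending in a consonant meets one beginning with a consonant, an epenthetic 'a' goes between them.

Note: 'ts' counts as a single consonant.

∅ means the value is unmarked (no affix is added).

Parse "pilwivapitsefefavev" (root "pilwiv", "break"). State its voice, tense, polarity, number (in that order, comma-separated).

passive, present, affirmative, plural

Segment: pilwiv-pi-tsa-fef-vav.
voice: -pi → passive.
tense: -tsa → present.
polarity: -fef → affirmative.
number: -vav → plural.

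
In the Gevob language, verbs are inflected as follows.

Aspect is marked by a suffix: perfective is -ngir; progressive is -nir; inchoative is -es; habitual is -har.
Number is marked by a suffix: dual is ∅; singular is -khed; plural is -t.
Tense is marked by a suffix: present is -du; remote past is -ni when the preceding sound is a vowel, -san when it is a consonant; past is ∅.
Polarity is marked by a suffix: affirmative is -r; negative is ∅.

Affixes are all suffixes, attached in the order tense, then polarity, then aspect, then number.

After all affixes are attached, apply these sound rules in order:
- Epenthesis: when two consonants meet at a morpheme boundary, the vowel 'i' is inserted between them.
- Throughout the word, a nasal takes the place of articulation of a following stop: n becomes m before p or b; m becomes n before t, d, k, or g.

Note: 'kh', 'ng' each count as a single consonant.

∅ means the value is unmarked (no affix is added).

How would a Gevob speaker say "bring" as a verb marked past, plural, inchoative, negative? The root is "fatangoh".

tense = past: zero marking, form stays fatangoh.
polarity = negative: zero marking, form stays fatangoh.
Attach aspect inchoative -es → fatangohes.
Attach number plural -t → fatangohest.
Apply epenthesis: fatangohest → fatangohesit.
Nasal assimilation: no change.

fatangohesit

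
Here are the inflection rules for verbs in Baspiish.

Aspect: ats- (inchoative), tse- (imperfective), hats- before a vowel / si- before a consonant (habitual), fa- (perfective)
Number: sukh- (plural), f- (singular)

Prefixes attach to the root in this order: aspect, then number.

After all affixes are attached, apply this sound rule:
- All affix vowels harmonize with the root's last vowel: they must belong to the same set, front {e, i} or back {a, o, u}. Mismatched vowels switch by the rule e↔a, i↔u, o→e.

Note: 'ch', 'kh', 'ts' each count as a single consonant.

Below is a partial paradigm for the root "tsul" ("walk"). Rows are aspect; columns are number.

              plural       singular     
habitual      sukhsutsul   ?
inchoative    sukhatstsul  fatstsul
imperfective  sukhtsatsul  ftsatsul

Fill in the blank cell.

Attach aspect habitual si- (before consonant 'ts') → sitsul.
Attach number singular f- → fsitsul.
Apply vowel harmony: fsitsul → fsutsul.

fsutsul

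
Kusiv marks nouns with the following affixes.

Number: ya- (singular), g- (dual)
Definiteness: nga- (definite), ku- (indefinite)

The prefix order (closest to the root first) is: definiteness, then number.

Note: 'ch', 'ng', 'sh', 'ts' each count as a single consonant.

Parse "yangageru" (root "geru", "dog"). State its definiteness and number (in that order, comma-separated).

Segment: ya-nga-geru.
definiteness: nga- → definite.
number: ya- → singular.

definite, singular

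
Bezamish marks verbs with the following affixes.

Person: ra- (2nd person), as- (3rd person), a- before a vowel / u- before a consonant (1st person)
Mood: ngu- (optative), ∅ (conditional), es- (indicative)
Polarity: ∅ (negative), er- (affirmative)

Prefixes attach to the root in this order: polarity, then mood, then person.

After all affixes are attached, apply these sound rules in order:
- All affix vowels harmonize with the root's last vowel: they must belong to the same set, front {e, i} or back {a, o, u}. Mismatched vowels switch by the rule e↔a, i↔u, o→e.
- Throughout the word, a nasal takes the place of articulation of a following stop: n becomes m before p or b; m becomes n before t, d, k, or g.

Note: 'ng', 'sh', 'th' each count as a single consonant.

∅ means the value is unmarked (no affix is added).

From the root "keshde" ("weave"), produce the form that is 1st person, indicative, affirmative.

Attach polarity affirmative er- → erkeshde.
Attach mood indicative es- → eserkeshde.
Attach person 1st person a- (before vowel 'e') → aeserkeshde.
Apply vowel harmony: aeserkeshde → eeserkeshde.
Nasal assimilation: no change.

eeserkeshde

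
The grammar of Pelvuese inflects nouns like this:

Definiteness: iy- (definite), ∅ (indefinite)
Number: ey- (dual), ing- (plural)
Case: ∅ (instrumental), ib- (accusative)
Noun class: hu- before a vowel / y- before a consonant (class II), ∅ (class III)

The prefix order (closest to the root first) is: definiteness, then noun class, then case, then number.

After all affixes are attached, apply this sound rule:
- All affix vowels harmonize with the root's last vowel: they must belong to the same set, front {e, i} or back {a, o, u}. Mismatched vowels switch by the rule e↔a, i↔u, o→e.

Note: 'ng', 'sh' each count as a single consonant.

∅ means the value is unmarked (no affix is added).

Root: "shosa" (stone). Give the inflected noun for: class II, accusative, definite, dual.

Attach definiteness definite iy- → iyshosa.
Attach noun class class II hu- (before vowel 'i') → huiyshosa.
Attach case accusative ib- → ibhuiyshosa.
Attach number dual ey- → eyibhuiyshosa.
Apply vowel harmony: eyibhuiyshosa → ayubhuuyshosa.

ayubhuuyshosa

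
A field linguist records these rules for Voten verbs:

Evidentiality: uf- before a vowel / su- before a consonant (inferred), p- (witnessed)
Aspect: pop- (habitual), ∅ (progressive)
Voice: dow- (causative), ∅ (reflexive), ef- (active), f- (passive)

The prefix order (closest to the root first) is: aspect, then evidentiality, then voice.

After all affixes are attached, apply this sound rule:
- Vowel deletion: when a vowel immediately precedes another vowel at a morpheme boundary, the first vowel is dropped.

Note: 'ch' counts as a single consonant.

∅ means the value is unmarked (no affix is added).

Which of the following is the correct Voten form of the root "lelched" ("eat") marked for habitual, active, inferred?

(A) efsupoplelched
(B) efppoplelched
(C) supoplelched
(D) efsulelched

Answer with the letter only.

Attach aspect habitual pop- → poplelched.
Attach evidentiality inferred su- (before consonant 'p') → supoplelched.
Attach voice active ef- → efsupoplelched.
Vowel deletion: no change.
So the correct form is efsupoplelched, option (A).
(C) supoplelched is wrong: it uses reflexive instead of active for voice.
(B) efppoplelched is wrong: it uses witnessed instead of inferred for evidentiality.
(D) efsulelched is wrong: it uses progressive instead of habitual for aspect.

A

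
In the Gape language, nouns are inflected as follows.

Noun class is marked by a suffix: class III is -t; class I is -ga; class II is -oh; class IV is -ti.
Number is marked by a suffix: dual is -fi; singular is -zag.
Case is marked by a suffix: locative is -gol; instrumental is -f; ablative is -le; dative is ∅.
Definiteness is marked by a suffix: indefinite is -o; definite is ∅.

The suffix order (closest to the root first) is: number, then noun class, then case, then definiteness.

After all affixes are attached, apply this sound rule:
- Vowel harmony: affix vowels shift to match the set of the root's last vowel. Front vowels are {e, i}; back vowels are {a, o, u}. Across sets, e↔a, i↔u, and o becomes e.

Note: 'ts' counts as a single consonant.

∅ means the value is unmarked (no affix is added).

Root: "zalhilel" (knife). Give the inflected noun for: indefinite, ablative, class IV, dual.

zalhilelfitilee

Attach number dual -fi → zalhilelfi.
Attach noun class class IV -ti → zalhilelfiti.
Attach case ablative -le → zalhilelfitile.
Attach definiteness indefinite -o → zalhilelfitileo.
Apply vowel harmony: zalhilelfitileo → zalhilelfitilee.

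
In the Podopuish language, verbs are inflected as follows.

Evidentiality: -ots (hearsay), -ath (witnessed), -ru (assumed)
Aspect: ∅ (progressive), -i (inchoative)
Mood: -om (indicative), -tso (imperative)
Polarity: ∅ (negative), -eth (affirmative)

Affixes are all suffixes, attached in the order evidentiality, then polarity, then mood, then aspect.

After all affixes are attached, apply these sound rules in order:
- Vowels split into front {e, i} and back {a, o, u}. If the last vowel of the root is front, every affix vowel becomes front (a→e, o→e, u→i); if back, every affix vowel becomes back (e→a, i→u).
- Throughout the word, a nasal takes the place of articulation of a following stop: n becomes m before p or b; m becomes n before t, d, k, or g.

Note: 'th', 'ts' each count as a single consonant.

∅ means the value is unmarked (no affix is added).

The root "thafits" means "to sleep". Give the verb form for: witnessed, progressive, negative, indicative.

thafitsethem

Attach evidentiality witnessed -ath → thafitsath.
polarity = negative: zero marking, form stays thafitsath.
Attach mood indicative -om → thafitsathom.
aspect = progressive: zero marking, form stays thafitsathom.
Apply vowel harmony: thafitsathom → thafitsethem.
Nasal assimilation: no change.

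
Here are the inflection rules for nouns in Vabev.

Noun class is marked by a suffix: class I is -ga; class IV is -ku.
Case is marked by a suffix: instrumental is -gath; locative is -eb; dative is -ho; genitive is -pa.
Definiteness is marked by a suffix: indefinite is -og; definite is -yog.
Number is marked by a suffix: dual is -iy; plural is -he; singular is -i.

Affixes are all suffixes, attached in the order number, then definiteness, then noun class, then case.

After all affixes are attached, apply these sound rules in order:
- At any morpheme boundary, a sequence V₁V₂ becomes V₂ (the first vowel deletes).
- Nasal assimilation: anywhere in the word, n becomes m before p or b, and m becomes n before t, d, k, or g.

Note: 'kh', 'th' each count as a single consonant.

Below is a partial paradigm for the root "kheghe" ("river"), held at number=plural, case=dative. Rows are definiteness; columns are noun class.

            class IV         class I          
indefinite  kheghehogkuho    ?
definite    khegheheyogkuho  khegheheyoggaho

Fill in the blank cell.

kheghehoggaho

Attach number plural -he → kheghehe.
Attach definiteness indefinite -og → khegheheog.
Attach noun class class I -ga → khegheheogga.
Attach case dative -ho → khegheheoggaho.
Apply vowel deletion: khegheheoggaho → kheghehoggaho.
Nasal assimilation: no change.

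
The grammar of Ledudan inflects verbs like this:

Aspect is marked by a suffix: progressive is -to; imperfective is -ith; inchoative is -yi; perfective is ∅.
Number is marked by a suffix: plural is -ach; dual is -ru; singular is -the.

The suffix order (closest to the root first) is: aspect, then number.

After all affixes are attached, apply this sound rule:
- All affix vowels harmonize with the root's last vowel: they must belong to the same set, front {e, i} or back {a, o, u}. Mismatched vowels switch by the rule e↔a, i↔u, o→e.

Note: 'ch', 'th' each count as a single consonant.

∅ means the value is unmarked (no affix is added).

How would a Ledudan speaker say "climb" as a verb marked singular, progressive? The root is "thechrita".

Attach aspect progressive -to → thechritato.
Attach number singular -the → thechritatothe.
Apply vowel harmony: thechritatothe → thechritatotha.

thechritatotha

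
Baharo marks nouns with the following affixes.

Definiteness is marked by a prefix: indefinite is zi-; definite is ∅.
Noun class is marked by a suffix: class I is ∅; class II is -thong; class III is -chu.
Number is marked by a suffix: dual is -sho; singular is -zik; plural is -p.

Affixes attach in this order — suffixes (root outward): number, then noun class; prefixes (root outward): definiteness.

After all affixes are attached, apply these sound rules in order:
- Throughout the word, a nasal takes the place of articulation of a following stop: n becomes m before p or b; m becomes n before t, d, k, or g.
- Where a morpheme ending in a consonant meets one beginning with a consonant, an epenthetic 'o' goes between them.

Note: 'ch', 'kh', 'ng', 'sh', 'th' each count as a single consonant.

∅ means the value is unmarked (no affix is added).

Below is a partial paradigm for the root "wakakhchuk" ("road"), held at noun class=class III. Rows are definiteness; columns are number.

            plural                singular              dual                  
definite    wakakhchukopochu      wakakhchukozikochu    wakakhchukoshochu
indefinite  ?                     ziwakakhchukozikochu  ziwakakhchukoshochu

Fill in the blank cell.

Attach definiteness indefinite zi- → ziwakakhchuk.
Attach number plural -p → ziwakakhchukp.
Attach noun class class III -chu → ziwakakhchukpchu.
Nasal assimilation: no change.
Apply epenthesis: ziwakakhchukpchu → ziwakakhchukopochu.

ziwakakhchukopochu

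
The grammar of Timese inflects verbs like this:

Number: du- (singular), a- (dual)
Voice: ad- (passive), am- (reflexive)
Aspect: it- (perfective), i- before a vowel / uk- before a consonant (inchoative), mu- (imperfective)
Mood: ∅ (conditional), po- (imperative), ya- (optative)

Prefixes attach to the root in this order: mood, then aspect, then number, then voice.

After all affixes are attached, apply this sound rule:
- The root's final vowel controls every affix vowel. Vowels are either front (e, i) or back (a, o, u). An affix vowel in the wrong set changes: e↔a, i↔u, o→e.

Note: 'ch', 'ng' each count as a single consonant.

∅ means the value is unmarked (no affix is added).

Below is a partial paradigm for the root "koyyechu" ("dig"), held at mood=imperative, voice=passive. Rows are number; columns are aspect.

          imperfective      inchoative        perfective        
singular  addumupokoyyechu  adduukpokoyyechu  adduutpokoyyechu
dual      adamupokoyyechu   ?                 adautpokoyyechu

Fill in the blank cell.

Attach mood imperative po- → pokoyyechu.
Attach aspect inchoative uk- (before consonant 'p') → ukpokoyyechu.
Attach number dual a- → aukpokoyyechu.
Attach voice passive ad- → adaukpokoyyechu.
Vowel harmony: no change.

adaukpokoyyechu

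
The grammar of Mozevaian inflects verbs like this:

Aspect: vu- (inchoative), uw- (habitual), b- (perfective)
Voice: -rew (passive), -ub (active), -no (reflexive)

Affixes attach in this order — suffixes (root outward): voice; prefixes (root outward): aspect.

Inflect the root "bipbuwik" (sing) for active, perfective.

Attach voice active -ub → bipbuwikub.
Attach aspect perfective b- → bbipbuwikub.

bbipbuwikub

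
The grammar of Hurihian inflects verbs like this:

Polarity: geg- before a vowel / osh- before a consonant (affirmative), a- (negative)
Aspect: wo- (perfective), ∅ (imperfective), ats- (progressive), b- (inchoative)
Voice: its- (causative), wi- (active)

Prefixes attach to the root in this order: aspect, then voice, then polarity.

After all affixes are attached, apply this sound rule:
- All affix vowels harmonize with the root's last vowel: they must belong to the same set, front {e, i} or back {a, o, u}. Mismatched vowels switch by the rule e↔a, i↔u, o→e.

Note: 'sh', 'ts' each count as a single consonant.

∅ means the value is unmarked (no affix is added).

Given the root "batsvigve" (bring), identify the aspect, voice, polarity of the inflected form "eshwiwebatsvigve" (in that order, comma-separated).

perfective, active, affirmative

Segment: osh-wi-wo-batsvigve.
aspect: wo- → perfective.
voice: wi- → active.
polarity: geg/osh- → affirmative.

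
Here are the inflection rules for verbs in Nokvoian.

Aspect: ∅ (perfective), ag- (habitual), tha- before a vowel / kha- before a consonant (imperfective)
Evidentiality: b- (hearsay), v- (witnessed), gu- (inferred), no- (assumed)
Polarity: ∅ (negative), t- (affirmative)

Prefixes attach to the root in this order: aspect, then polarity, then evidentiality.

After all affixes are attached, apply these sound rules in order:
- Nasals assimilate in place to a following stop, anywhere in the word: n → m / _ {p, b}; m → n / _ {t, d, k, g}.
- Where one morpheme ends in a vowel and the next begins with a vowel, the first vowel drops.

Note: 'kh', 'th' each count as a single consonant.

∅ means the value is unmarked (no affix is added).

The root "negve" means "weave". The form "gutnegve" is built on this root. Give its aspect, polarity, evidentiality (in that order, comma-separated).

Segment: gu-t-negve.
aspect: ∅ → perfective.
polarity: t- → affirmative.
evidentiality: gu- → inferred.

perfective, affirmative, inferred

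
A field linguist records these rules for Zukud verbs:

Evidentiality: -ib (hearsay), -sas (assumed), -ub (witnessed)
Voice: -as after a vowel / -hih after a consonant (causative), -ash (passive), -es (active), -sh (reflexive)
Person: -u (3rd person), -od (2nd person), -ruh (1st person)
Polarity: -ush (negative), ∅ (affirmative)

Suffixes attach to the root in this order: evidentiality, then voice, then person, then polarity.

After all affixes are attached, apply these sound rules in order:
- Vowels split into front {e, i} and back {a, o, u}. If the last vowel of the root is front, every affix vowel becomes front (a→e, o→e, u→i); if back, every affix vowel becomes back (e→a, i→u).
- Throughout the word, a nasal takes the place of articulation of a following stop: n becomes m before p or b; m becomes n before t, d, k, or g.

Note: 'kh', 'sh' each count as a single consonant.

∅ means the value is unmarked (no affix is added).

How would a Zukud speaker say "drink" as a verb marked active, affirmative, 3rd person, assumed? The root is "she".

shesesesi

Attach evidentiality assumed -sas → shesas.
Attach voice active -es → shesases.
Attach person 3rd person -u → shesasesu.
polarity = affirmative: zero marking, form stays shesasesu.
Apply vowel harmony: shesasesu → shesesesi.
Nasal assimilation: no change.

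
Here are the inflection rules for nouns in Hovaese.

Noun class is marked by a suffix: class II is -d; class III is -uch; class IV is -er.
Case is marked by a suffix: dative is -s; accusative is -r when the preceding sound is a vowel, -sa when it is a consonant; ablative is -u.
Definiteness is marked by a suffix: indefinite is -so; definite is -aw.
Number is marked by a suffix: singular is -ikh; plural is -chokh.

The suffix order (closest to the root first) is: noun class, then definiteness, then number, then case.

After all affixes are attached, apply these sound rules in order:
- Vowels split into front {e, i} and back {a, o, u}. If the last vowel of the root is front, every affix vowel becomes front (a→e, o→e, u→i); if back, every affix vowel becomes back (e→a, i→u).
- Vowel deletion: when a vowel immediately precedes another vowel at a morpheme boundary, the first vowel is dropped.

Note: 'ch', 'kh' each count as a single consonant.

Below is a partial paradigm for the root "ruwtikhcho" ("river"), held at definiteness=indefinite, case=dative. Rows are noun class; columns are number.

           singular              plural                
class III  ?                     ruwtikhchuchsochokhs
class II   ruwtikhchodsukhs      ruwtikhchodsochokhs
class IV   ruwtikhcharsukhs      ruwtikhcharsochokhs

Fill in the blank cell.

Attach noun class class III -uch → ruwtikhchouch.
Attach definiteness indefinite -so → ruwtikhchouchso.
Attach number singular -ikh → ruwtikhchouchsoikh.
Attach case dative -s → ruwtikhchouchsoikhs.
Apply vowel harmony: ruwtikhchouchsoikhs → ruwtikhchouchsoukhs.
Apply vowel deletion: ruwtikhchouchsoukhs → ruwtikhchuchsukhs.

ruwtikhchuchsukhs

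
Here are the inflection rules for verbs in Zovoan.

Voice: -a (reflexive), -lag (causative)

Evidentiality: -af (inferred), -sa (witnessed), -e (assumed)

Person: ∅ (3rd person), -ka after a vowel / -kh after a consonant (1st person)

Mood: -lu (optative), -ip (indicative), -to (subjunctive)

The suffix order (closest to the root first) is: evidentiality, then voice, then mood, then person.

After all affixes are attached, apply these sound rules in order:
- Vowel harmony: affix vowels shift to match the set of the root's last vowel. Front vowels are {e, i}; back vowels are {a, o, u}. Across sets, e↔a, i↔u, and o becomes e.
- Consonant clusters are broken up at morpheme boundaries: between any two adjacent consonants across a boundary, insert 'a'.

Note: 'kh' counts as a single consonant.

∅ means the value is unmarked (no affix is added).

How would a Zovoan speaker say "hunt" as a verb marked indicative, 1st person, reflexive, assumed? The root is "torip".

Attach evidentiality assumed -e → toripe.
Attach voice reflexive -a → toripea.
Attach mood indicative -ip → toripeaip.
Attach person 1st person -kh (after consonant 'p') → toripeaipkh.
Apply vowel harmony: toripeaipkh → toripeeipkh.
Apply epenthesis: toripeeipkh → toripeeipakh.

toripeeipakh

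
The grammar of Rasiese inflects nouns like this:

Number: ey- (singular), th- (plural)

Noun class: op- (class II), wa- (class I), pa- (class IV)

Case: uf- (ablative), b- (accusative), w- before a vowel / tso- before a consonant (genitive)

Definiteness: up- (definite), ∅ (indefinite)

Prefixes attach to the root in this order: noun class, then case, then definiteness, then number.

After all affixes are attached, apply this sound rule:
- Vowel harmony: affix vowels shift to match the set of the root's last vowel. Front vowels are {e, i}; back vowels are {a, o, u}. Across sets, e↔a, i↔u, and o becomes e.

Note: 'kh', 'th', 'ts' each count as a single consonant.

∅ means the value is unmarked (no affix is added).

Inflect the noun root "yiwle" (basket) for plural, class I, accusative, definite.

Attach noun class class I wa- → wayiwle.
Attach case accusative b- → bwayiwle.
Attach definiteness definite up- → upbwayiwle.
Attach number plural th- → thupbwayiwle.
Apply vowel harmony: thupbwayiwle → thipbweyiwle.

thipbweyiwle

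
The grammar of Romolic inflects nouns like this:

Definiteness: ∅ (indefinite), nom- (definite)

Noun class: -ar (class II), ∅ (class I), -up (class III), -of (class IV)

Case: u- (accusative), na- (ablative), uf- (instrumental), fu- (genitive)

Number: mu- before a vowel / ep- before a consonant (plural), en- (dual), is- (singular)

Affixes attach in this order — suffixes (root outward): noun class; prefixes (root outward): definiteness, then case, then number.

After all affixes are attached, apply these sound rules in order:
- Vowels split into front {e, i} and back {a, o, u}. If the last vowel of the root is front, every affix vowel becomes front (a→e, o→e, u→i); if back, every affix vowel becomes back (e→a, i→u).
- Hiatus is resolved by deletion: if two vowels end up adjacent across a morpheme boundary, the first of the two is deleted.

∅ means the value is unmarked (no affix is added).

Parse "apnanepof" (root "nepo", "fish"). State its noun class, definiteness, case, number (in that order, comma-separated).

class IV, indefinite, ablative, plural

Segment: ep-na-nepo-of.
noun class: -of → class IV.
definiteness: ∅ → indefinite.
case: na- → ablative.
number: mu/ep- → plural.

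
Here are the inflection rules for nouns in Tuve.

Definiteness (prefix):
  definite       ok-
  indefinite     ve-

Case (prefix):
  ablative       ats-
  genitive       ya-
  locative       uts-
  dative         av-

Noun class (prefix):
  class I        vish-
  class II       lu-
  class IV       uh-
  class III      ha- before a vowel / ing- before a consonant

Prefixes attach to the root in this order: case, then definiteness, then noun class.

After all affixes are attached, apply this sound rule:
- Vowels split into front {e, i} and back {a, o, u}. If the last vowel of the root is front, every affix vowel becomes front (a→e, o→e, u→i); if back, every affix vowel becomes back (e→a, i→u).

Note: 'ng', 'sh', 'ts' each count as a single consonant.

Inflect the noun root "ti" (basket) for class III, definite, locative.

Attach case locative uts- → utsti.
Attach definiteness definite ok- → okutsti.
Attach noun class class III ha- (before vowel 'o') → haokutsti.
Apply vowel harmony: haokutsti → heekitsti.

heekitsti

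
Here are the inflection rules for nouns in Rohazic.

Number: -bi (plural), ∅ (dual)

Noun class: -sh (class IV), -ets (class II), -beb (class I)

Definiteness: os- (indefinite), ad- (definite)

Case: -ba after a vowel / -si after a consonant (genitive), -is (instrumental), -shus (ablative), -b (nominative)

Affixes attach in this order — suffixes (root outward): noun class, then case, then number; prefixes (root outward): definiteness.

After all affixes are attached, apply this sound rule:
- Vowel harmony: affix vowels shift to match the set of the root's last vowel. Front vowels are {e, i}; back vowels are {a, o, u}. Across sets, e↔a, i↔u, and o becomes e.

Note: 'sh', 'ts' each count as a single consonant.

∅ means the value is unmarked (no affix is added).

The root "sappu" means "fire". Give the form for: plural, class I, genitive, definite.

Attach noun class class I -beb → sappubeb.
Attach case genitive -si (after consonant 'b') → sappubebsi.
Attach definiteness definite ad- → adsappubebsi.
Attach number plural -bi → adsappubebsibi.
Apply vowel harmony: adsappubebsibi → adsappubabsubu.

adsappubabsubu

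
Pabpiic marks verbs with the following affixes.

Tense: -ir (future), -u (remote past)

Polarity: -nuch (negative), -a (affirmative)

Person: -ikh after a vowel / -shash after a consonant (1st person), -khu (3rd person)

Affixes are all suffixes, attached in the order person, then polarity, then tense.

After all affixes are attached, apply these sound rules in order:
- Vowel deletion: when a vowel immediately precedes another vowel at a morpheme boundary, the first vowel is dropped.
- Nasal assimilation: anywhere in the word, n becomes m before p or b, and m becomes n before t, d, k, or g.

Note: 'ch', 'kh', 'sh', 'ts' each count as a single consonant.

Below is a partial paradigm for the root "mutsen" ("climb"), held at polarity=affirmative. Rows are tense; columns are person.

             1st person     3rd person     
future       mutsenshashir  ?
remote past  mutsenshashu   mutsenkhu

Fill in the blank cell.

mutsenkhir

Attach person 3rd person -khu → mutsenkhu.
Attach polarity affirmative -a → mutsenkhua.
Attach tense future -ir → mutsenkhuair.
Apply vowel deletion: mutsenkhuair → mutsenkhir.
Nasal assimilation: no change.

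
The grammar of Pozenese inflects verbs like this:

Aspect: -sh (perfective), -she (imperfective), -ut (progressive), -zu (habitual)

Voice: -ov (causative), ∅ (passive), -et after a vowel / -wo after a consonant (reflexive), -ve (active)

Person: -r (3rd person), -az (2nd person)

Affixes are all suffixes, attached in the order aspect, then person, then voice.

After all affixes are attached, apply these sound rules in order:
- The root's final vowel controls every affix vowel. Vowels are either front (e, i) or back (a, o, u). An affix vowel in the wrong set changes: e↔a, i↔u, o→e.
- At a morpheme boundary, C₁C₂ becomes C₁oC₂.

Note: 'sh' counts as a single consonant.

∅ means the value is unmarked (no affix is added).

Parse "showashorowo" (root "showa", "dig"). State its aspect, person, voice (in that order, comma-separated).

perfective, 3rd person, reflexive

Segment: showa-sh-r-wo.
aspect: -sh → perfective.
person: -r → 3rd person.
voice: -et/wo → reflexive.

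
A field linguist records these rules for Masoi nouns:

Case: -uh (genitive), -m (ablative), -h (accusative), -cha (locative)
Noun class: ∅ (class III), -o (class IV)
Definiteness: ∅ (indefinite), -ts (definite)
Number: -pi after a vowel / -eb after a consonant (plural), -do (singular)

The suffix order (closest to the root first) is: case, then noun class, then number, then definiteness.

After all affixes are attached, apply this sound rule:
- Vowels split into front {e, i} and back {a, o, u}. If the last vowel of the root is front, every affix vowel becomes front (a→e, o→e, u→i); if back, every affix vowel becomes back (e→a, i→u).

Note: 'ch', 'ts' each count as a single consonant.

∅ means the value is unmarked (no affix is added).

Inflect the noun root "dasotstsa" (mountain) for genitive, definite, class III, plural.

dasotstsauhabts

Attach case genitive -uh → dasotstsauh.
noun class = class III: zero marking, form stays dasotstsauh.
Attach number plural -eb (after consonant 'h') → dasotstsauheb.
Attach definiteness definite -ts → dasotstsauhebts.
Apply vowel harmony: dasotstsauhebts → dasotstsauhabts.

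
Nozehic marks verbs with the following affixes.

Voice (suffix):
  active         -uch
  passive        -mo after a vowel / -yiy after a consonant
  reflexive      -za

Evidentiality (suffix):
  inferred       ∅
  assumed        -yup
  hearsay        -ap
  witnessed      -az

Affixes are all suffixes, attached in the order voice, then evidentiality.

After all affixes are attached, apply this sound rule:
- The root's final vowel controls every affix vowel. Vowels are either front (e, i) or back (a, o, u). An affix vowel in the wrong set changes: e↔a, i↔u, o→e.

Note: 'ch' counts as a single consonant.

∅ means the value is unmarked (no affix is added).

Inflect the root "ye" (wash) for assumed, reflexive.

yezeyip

Attach voice reflexive -za → yeza.
Attach evidentiality assumed -yup → yezayup.
Apply vowel harmony: yezayup → yezeyip.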